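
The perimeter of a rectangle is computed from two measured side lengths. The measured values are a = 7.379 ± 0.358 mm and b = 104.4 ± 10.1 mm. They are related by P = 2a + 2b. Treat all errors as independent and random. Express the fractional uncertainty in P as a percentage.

9.04%

P is a linear combination, so absolute uncertainties add in quadrature:
  (2·δa)² = 0.513;  (2·δb)² = 408
δP = √(409) = 20.2 mm
P = 223.6 mm, so δP/P = 20.2/223.6 = 0.0904.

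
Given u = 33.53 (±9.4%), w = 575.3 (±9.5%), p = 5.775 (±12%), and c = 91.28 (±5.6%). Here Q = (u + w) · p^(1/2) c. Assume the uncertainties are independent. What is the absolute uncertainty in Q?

16300

Let h = u + w = 608.8. δh = √(δu² + δw²) = √(9.93 + 2990) = 54.7, so δh/h = 0.0899.
Q is then a monomial in h, p, c:
δQ/Q = √((δh/h)² + (½·δp/p)² + (1·δc/c)²) = √(0.00809 + 0.00360 + 0.00314) = 0.122
Q = 133600, so δQ = 0.122 × 133600 = 16300.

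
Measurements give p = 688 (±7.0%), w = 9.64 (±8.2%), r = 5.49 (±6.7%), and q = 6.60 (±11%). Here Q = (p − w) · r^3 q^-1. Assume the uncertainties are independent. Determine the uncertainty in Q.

4080

Let u = p − w = 678. δu = √(δp² + δw²) = √(2320 + 0.625) = 48.2, so δu/u = 0.0710.
Q is then a monomial in u, r, q:
δQ/Q = √((δu/u)² + (3·δr/r)² + (-1·δq/q)²) = √(0.00504 + 0.0404 + 0.0121) = 0.240
Q = 17000, so δQ = 0.240 × 17000 = 4080.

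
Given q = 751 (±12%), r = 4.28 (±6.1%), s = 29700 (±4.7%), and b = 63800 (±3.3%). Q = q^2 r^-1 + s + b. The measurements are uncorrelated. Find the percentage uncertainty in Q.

14.5%

Let p = q^2·r^-1 = 1.32e+05. δp/p = √((2·δq/q)² + (-1·δr/r)²) = √(0.0576 + 0.00372) = 0.248, so δp = 32600.
Q = p + s + b: δQ = √(δp² + δs² + δb²) = √(1.06e+09 + 1.95e+06 + 4.43e+06) = 32700
Q = 2.25e+05, so δQ/Q = 32700/2.25e+05 = 0.145.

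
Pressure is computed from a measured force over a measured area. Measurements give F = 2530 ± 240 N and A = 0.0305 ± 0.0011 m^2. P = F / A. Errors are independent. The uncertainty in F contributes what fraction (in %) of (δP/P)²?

(δP/P)² = (1·δF/F)² + (-1·δA/A)²
  F term: (1×0.0949)² = 0.00900
  A term: (-1×0.0361)² = 0.00130
Total = 0.0103. Share from F = 0.00900/0.0103 = 0.874.

87.4%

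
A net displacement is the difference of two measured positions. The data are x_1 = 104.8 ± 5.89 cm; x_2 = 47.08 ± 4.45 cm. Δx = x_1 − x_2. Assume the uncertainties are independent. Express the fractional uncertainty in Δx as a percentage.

12.8%

Each term contributes (cᵢ δxᵢ)² to (δΔx)²:
  (δx_1)² = 34.7;  (δx_2)² = 19.8
δΔx = √(54.5) = 7.38 cm
Δx = 57.72 cm, so δΔx/Δx = 7.38/57.72 = 0.128.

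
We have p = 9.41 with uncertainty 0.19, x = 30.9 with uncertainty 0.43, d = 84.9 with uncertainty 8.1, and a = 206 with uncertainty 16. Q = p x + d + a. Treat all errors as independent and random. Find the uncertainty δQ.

Let w = p·x = 291. δw/w = √((1·δp/p)² + (1·δx/x)²) = √(0.000408 + 0.000194) = 0.0245, so δw = 7.13.
Q = w + d + a: δQ = √(δw² + δd² + δa²) = √(50.8 + 65.6 + 256) = 19.3

19.3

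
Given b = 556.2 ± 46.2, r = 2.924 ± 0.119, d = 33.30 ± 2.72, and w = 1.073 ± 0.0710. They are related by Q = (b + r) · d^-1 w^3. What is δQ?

Let u = b + r = 559.1. δu = √(δb² + δr²) = √(2130 + 0.0142) = 46.2, so δu/u = 0.0826.
Q is then a monomial in u, d, w:
δQ/Q = √((δu/u)² + (-1·δd/d)² + (3·δw/w)²) = √(0.00683 + 0.00667 + 0.0394) = 0.230
Q = 20.74, so δQ = 0.230 × 20.74 = 4.77.

4.77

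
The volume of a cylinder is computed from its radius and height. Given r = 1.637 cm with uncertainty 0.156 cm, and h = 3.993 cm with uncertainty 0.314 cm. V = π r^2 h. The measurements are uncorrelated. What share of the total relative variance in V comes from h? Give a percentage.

14.5%

(δV/V)² = (2·δr/r)² + (1·δh/h)²
  r term: (2×0.0953)² = 0.0363
  h term: (1×0.0786)² = 0.00618
Total = 0.0425. Share from h = 0.00618/0.0425 = 0.145.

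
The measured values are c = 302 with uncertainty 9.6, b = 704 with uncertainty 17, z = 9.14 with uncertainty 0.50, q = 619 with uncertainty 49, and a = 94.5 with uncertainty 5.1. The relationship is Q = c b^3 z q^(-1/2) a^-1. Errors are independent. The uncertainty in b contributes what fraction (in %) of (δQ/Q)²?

(δQ/Q)² = (1·δc/c)² + (3·δb/b)² + (1·δz/z)² + (−½·δq/q)² + (-1·δa/a)²
  c term: (1×0.0318)² = 0.00101
  b term: (3×0.0241)² = 0.00525
  z term: (1×0.0547)² = 0.00299
  q term: (-0.5×0.0792)² = 0.00157
  a term: (-1×0.0540)² = 0.00291
Total = 0.0137. Share from b = 0.00525/0.0137 = 0.382.

38.2%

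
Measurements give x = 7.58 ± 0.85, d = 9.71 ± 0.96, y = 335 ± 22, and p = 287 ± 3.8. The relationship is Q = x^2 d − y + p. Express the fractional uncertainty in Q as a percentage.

27.2%

Let w = x^2·d = 558. δw/w = √((2·δx/x)² + (1·δd/d)²) = √(0.0503 + 0.00977) = 0.245, so δw = 137.
Q = w − y + p: δQ = √(δw² + δy² + δp²) = √(18700 + 484 + 14.4) = 139
Q = 510, so δQ/Q = 139/510 = 0.272.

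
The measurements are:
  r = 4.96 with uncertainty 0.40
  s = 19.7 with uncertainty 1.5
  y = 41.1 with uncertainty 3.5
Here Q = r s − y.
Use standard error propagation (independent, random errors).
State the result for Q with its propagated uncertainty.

Let p = r·s = 97.7. δp/p = √((1·δr/r)² + (1·δs/s)²) = √(0.00650 + 0.00580) = 0.111, so δp = 10.8.
Q = p − y: δQ = √(δp² + δy²) = √(117 + 12.2) = 11.4
Q = 56.6.

56.6 ± 11.4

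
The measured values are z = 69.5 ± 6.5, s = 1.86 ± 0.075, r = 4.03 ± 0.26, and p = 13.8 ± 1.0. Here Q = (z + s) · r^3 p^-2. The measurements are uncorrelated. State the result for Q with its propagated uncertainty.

24.5 ± 6.34

Let u = z + s = 71.4. δu = √(δz² + δs²) = √(42.2 + 0.00562) = 6.50, so δu/u = 0.0911.
Q is then a monomial in u, r, p:
δQ/Q = √((δu/u)² + (3·δr/r)² + (-2·δp/p)²) = √(0.00830 + 0.0375 + 0.0210) = 0.258
Q = 24.5, so δQ = 0.258 × 24.5 = 6.34.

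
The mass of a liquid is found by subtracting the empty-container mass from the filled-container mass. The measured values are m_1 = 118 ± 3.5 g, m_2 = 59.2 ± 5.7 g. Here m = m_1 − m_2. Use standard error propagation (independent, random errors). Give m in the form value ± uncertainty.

Absolute uncertainties add in quadrature for a linear combination:
  (δm_1)² = 12.2;  (δm_2)² = 32.5
δm = √(44.7) = 6.69 g
m = 58.8 g.

58.8 ± 6.69 g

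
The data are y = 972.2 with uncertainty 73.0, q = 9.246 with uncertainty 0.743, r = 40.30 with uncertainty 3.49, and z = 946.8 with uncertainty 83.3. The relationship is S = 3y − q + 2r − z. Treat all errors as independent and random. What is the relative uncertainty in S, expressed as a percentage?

11.5%

Sums and differences: (δS)² = Σ (cᵢ δxᵢ)².
  (3·δy)² = 48000;  (δq)² = 0.552;  (2·δr)² = 48.7;  (δz)² = 6940
δS = √(54900) = 234
S = 2041, so δS/S = 234/2041 = 0.115.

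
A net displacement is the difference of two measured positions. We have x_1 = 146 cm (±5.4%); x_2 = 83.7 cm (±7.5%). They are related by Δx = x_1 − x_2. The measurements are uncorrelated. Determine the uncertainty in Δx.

10.1 cm

Sums and differences: (δΔx)² = Σ (cᵢ δxᵢ)².
  (δx_1)² = 62.2;  (δx_2)² = 39.4
δΔx = √(102) = 10.1 cm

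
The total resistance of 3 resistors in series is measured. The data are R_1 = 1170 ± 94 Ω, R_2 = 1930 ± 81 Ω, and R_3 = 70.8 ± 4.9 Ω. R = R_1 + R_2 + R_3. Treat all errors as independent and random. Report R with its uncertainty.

For a sum/difference, combine absolute errors in quadrature:
  (δR_1)² = 8840;  (δR_2)² = 6560;  (δR_3)² = 24.0
δR = √(15400) = 124 Ω
R = 3170 Ω.

3170 ± 124 Ω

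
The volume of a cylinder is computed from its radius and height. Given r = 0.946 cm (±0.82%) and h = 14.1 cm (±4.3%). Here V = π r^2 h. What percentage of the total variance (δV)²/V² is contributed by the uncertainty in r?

(δV/V)² = (2·δr/r)² + (1·δh/h)²
  r term: (2×0.00820)² = 0.000269
  h term: (1×0.0430)² = 0.00185
Total = 0.00212. Share from r = 0.000269/0.00212 = 0.127.

12.7%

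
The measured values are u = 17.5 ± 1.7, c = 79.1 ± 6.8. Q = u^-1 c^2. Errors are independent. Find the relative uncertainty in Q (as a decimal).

0.197

Since Q is a product/quotient, work with relative uncertainties:
  (-1·δu/u)² = (-1×0.0971)² = 0.00944;  (2·δc/c)² = (2×0.0860)² = 0.0296
δQ/Q = √(0.0390) = 0.197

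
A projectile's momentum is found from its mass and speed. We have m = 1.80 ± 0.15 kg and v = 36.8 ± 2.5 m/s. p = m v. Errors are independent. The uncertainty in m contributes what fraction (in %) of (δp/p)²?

60.1%

(δp/p)² = (1·δm/m)² + (1·δv/v)²
  m term: (1×0.0833)² = 0.00694
  v term: (1×0.0679)² = 0.00462
Total = 0.0116. Share from m = 0.00694/0.0116 = 0.601.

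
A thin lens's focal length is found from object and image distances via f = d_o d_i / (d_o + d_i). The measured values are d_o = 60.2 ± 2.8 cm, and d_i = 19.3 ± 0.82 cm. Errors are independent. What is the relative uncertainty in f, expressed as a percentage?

3.41%

∂f/∂d_o = (d_i/(d_o+d_i))² = 0.0589;  ∂f/∂d_i = (d_o/(d_o+d_i))² = 0.573
δf = √((∂f/∂d_o · δd_o)² + (∂f/∂d_i · δd_i)²) = √(0.0272 + 0.221) = 0.498 cm
f = 14.6 cm, so δf/f = 0.498/14.6 = 0.0341.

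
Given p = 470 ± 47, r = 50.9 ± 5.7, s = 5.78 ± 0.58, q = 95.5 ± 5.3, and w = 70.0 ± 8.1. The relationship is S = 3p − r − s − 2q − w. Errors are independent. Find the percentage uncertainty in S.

13.0%

Absolute uncertainties add in quadrature for a linear combination:
  (3·δp)² = 19900;  (δr)² = 32.5;  (δs)² = 0.336;  (2·δq)² = 112;  (δw)² = 65.6
δS = √(20100) = 142
S = 1090, so δS/S = 142/1090 = 0.130.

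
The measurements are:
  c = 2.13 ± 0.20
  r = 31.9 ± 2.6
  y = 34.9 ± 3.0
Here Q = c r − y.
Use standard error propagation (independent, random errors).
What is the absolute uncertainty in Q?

Let p = c·r = 67.9. δp/p = √((1·δc/c)² + (1·δr/r)²) = √(0.00882 + 0.00664) = 0.124, so δp = 8.45.
Q = p − y: δQ = √(δp² + δy²) = √(71.4 + 9.00) = 8.97

8.97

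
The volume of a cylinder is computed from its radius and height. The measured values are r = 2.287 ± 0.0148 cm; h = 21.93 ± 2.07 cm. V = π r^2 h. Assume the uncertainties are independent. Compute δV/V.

0.0953

V is a product of powers, so relative uncertainties combine in quadrature:
  (2·δr/r)² = (2×0.00647)² = 0.000168;  (1·δh/h)² = (1×0.0944)² = 0.00891
δV/V = √(0.00908) = 0.0953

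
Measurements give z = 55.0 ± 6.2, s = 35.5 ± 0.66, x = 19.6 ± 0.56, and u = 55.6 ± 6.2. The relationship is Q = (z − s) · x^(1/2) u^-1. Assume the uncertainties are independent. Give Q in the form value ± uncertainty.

Let w = z − s = 19.5. δw = √(δz² + δs²) = √(38.4 + 0.436) = 6.24, so δw/w = 0.320.
Q is then a monomial in w, x, u:
δQ/Q = √((δw/w)² + (½·δx/x)² + (-1·δu/u)²) = √(0.102 + 0.000204 + 0.0124) = 0.339
Q = 1.55, so δQ = 0.339 × 1.55 = 0.526.

1.55 ± 0.526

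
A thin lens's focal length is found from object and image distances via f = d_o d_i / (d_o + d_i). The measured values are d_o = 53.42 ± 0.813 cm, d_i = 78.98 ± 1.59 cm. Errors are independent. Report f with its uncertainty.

∂f/∂d_o = (d_i/(d_o+d_i))² = 0.356;  ∂f/∂d_i = (d_o/(d_o+d_i))² = 0.163
δf = √((∂f/∂d_o · δd_o)² + (∂f/∂d_i · δd_i)²) = √(0.0837 + 0.0670) = 0.388 cm
f = 31.87 cm.

31.87 ± 0.388 cm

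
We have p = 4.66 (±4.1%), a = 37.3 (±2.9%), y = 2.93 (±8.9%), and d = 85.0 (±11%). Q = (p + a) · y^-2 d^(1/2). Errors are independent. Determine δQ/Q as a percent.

18.8%

Let u = p + a = 42.0. δu = √(δp² + δa²) = √(0.0365 + 1.17) = 1.10, so δu/u = 0.0262.
Q is then a monomial in u, y, d:
δQ/Q = √((δu/u)² + (-2·δy/y)² + (½·δd/d)²) = √(0.000685 + 0.0317 + 0.00302) = 0.188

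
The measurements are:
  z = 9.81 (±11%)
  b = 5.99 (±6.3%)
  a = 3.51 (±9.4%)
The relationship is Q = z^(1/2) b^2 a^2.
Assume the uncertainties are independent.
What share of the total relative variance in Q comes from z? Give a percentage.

(δQ/Q)² = (½·δz/z)² + (2·δb/b)² + (2·δa/a)²
  z term: (0.5×0.110)² = 0.00303
  b term: (2×0.0630)² = 0.0159
  a term: (2×0.0940)² = 0.0353
Total = 0.0542. Share from z = 0.00303/0.0542 = 0.0558.

5.58%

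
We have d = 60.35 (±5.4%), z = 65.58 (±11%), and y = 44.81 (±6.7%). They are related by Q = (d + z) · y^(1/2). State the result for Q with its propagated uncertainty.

Let u = d + z = 125.9. δu = √(δd² + δz²) = √(10.6 + 52.0) = 7.92, so δu/u = 0.0629.
Q is then a monomial in u, y:
δQ/Q = √((δu/u)² + (½·δy/y)²) = √(0.00395 + 0.00112) = 0.0712
Q = 843.0, so δQ = 0.0712 × 843.0 = 60.0.

843.0 ± 60.0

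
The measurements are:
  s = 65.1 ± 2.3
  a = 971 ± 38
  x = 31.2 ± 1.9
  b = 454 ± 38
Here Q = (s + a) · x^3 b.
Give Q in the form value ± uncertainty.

Let u = s + a = 1040. δu = √(δs² + δa²) = √(5.29 + 1440) = 38.1, so δu/u = 0.0367.
Q is then a monomial in u, x, b:
δQ/Q = √((δu/u)² + (3·δx/x)² + (1·δb/b)²) = √(0.00135 + 0.0334 + 0.00701) = 0.204
Q = 1.43e+10, so δQ = 0.204 × 1.43e+10 = 2.92e+09.

(1.43 ± 0.292) × 10^10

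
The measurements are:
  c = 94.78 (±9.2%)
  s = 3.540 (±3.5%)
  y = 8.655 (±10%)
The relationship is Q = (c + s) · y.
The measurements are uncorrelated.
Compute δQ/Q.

Let u = c + s = 98.32. δu = √(δc² + δs²) = √(76.0 + 0.0154) = 8.72, so δu/u = 0.0887.
Q is then a monomial in u, y:
δQ/Q = √((δu/u)² + (1·δy/y)²) = √(0.00787 + 0.0100) = 0.134

0.134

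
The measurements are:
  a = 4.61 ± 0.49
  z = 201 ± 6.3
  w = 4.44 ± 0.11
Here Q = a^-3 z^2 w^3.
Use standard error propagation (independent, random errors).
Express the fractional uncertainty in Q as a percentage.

33.3%

Products/powers → add relative errors in quadrature, weighted by exponent:
  (-3·δa/a)² = (-3×0.106)² = 0.102;  (2·δz/z)² = (2×0.0313)² = 0.00393;  (3·δw/w)² = (3×0.0248)² = 0.00552
δQ/Q = √(0.111) = 0.333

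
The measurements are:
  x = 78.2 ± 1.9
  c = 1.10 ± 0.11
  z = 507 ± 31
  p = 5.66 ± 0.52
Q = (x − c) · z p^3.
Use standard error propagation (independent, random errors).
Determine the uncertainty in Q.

2.01e+06

Let u = x − c = 77.1. δu = √(δx² + δc²) = √(3.61 + 0.0121) = 1.90, so δu/u = 0.0247.
Q is then a monomial in u, z, p:
δQ/Q = √((δu/u)² + (1·δz/z)² + (3·δp/p)²) = √(0.000609 + 0.00374 + 0.0760) = 0.283
Q = 7.09e+06, so δQ = 0.283 × 7.09e+06 = 2.01e+06.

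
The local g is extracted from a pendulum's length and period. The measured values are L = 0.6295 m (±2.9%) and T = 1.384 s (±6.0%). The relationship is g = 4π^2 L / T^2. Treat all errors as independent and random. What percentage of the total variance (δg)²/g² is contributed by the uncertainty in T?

(δg/g)² = (1·δL/L)² + (-2·δT/T)²
  L term: (1×0.0290)² = 0.000841
  T term: (-2×0.0600)² = 0.0144
Total = 0.0152. Share from T = 0.0144/0.0152 = 0.945.

94.5%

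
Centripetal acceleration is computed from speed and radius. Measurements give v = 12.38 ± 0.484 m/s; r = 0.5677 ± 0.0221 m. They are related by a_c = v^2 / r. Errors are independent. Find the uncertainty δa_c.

23.6 m/s^2

Each factor contributes (exponent × relative error)² to (δa_c/a_c)²:
  (2·δv/v)² = (2×0.0391)² = 0.00611;  (-1·δr/r)² = (-1×0.0389)² = 0.00152
δa_c/a_c = √(0.00763) = 0.0873
a_c = 270.0 m/s^2, so δa_c = 0.0873 × 270.0 = 23.6 m/s^2.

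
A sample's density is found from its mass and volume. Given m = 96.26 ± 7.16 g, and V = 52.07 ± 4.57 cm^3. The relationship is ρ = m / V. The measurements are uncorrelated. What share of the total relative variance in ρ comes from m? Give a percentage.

(δρ/ρ)² = (1·δm/m)² + (-1·δV/V)²
  m term: (1×0.0744)² = 0.00553
  V term: (-1×0.0878)² = 0.00770
Total = 0.0132. Share from m = 0.00553/0.0132 = 0.418.

41.8%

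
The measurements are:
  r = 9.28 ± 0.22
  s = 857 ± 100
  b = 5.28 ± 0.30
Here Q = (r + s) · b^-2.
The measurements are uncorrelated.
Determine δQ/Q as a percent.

16.2%

Let u = r + s = 866. δu = √(δr² + δs²) = √(0.0484 + 10000) = 100, so δu/u = 0.115.
Q is then a monomial in u, b:
δQ/Q = √((δu/u)² + (-2·δb/b)²) = √(0.0133 + 0.0129) = 0.162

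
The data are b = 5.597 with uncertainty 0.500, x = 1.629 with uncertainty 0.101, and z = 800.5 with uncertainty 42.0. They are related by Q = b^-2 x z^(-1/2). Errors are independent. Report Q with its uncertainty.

Q is a product of powers, so relative uncertainties combine in quadrature:
  (-2·δb/b)² = (-2×0.0893)² = 0.0319;  (1·δx/x)² = (1×0.0620)² = 0.00384;  (−½·δz/z)² = (-0.5×0.0525)² = 0.000688
δQ/Q = √(0.0365) = 0.191
Q = 0.001838, so δQ = 0.191 × 0.001838 = 0.000351.

0.001838 ± 0.000351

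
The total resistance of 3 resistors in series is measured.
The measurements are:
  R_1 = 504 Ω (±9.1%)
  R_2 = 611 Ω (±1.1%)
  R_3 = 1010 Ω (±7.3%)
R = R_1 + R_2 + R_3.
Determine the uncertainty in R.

R is a linear combination, so absolute uncertainties add in quadrature:
  (δR_1)² = 2100;  (δR_2)² = 45.2;  (δR_3)² = 5440
δR = √(7580) = 87.1 Ω

87.1 Ω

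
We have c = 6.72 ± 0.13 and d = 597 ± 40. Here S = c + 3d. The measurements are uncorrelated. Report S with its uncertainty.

1800 ± 120

S is a linear combination, so absolute uncertainties add in quadrature:
  (δc)² = 0.0169;  (3·δd)² = 14400
δS = √(14400) = 120
S = 1800.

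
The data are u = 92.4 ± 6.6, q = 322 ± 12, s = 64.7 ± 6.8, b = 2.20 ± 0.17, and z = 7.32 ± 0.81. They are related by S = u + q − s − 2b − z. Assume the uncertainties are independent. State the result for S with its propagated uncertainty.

338 ± 15.3

For a sum/difference, combine absolute errors in quadrature:
  (δu)² = 43.6;  (δq)² = 144;  (δs)² = 46.2;  (2·δb)² = 0.116;  (δz)² = 0.656
δS = √(235) = 15.3
S = 338.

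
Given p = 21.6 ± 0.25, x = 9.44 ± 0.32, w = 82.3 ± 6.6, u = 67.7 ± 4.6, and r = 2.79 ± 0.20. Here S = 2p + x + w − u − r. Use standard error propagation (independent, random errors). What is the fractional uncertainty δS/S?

Absolute uncertainties add in quadrature for a linear combination:
  (2·δp)² = 0.250;  (δx)² = 0.102;  (δw)² = 43.6;  (δu)² = 21.2;  (δr)² = 0.0400
δS = √(65.1) = 8.07
S = 64.5, so δS/S = 8.07/64.5 = 0.125.

0.125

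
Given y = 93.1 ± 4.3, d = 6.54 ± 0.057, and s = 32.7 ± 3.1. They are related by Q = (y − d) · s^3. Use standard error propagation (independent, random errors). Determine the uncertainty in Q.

Let u = y − d = 86.6. δu = √(δy² + δd²) = √(18.5 + 0.00325) = 4.30, so δu/u = 0.0497.
Q is then a monomial in u, s:
δQ/Q = √((δu/u)² + (3·δs/s)²) = √(0.00247 + 0.0809) = 0.289
Q = 3.03e+06, so δQ = 0.289 × 3.03e+06 = 8.74e+05.

8.74e+05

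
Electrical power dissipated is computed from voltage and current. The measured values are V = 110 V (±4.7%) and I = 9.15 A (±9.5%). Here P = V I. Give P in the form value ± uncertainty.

1010 ± 107 W

Since P is a product/quotient, work with relative uncertainties:
  (1·δV/V)² = (1×0.0470)² = 0.00221;  (1·δI/I)² = (1×0.0950)² = 0.00903
δP/P = √(0.0112) = 0.106
P = 1010 W, so δP = 0.106 × 1010 = 107 W.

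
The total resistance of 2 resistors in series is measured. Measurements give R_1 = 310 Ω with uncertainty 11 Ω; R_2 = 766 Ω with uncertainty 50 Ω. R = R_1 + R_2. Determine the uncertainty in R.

Absolute uncertainties add in quadrature for a linear combination:
  (δR_1)² = 121;  (δR_2)² = 2500
δR = √(2620) = 51.2 Ω

51.2 Ω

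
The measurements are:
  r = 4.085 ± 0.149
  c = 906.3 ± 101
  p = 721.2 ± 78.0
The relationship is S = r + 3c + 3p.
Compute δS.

Each term contributes (cᵢ δxᵢ)² to (δS)²:
  (δr)² = 0.0222;  (3·δc)² = 91800;  (3·δp)² = 54800
δS = √(1.47e+05) = 383

383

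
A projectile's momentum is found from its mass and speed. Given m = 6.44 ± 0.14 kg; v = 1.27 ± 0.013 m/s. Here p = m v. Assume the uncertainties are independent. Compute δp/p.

0.0240

p is a product of powers, so relative uncertainties combine in quadrature:
  (1·δm/m)² = (1×0.0217)² = 0.000473;  (1·δv/v)² = (1×0.0102)² = 0.000105
δp/p = √(0.000577) = 0.0240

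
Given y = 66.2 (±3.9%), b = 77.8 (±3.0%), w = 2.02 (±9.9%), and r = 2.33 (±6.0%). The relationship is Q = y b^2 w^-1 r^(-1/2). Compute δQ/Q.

0.126

Each factor contributes (exponent × relative error)² to (δQ/Q)²:
  (1·δy/y)² = (1×0.0390)² = 0.00152;  (2·δb/b)² = (2×0.0300)² = 0.00360;  (-1·δw/w)² = (-1×0.0990)² = 0.00980;  (−½·δr/r)² = (-0.5×0.0600)² = 0.000900
δQ/Q = √(0.0158) = 0.126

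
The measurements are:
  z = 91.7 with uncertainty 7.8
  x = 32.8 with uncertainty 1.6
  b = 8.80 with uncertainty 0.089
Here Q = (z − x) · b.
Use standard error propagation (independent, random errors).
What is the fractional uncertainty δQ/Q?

0.136

Let u = z − x = 58.9. δu = √(δz² + δx²) = √(60.8 + 2.56) = 7.96, so δu/u = 0.135.
Q is then a monomial in u, b:
δQ/Q = √((δu/u)² + (1·δb/b)²) = √(0.0183 + 0.000102) = 0.136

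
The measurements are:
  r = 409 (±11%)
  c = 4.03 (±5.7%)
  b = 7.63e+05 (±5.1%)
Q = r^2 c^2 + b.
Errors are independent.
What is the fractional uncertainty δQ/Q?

0.194

Let p = r^2·c^2 = 2.72e+06. δp/p = √((2·δr/r)² + (2·δc/c)²) = √(0.0484 + 0.0130) = 0.248, so δp = 6.73e+05.
Q = p + b: δQ = √(δp² + δb²) = √(4.53e+11 + 1.51e+09) = 6.74e+05
Q = 3.48e+06, so δQ/Q = 6.74e+05/3.48e+06 = 0.194.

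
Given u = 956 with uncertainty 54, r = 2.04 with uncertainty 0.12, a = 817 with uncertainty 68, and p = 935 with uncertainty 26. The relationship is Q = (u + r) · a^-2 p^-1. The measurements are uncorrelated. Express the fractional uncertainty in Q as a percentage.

Let w = u + r = 958. δw = √(δu² + δr²) = √(2920 + 0.0144) = 54.0, so δw/w = 0.0564.
Q is then a monomial in w, a, p:
δQ/Q = √((δw/w)² + (-2·δa/a)² + (-1·δp/p)²) = √(0.00318 + 0.0277 + 0.000773) = 0.178

17.8%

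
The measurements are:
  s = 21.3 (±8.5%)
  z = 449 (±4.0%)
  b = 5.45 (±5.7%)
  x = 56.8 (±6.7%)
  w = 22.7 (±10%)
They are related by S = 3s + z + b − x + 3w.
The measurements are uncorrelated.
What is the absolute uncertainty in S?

20.3

Sums and differences: (δS)² = Σ (cᵢ δxᵢ)².
  (3·δs)² = 29.5;  (δz)² = 323;  (δb)² = 0.0965;  (δx)² = 14.5;  (3·δw)² = 46.4
δS = √(413) = 20.3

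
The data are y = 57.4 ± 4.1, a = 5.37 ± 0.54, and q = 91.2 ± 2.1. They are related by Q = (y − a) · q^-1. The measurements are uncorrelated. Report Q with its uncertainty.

0.571 ± 0.0472

Let u = y − a = 52.0. δu = √(δy² + δa²) = √(16.8 + 0.292) = 4.14, so δu/u = 0.0795.
Q is then a monomial in u, q:
δQ/Q = √((δu/u)² + (-1·δq/q)²) = √(0.00632 + 0.000530) = 0.0827
Q = 0.571, so δQ = 0.0827 × 0.571 = 0.0472.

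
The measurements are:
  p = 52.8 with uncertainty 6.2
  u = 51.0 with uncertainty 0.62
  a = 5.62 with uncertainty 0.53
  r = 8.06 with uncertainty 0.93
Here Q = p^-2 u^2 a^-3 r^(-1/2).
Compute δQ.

Relative error in a monomial: (δQ/Q)² = Σ (nᵢ · δxᵢ/xᵢ)².
  (-2·δp/p)² = (-2×0.117)² = 0.0552;  (2·δu/u)² = (2×0.0122)² = 0.000591;  (-3·δa/a)² = (-3×0.0943)² = 0.0800;  (−½·δr/r)² = (-0.5×0.115)² = 0.00333
δQ/Q = √(0.139) = 0.373
Q = 0.00185, so δQ = 0.373 × 0.00185 = 0.000691.

0.000691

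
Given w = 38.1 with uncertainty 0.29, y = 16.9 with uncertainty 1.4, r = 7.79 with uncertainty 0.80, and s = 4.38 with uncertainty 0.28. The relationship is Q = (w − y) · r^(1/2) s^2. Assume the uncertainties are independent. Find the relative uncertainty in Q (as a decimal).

Let u = w − y = 21.2. δu = √(δw² + δy²) = √(0.0841 + 1.96) = 1.43, so δu/u = 0.0674.
Q is then a monomial in u, r, s:
δQ/Q = √((δu/u)² + (½·δr/r)² + (2·δs/s)²) = √(0.00455 + 0.00264 + 0.0163) = 0.153

0.153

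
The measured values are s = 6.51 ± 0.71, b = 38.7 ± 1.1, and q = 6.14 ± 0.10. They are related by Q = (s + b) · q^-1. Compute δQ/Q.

Let u = s + b = 45.2. δu = √(δs² + δb²) = √(0.504 + 1.21) = 1.31, so δu/u = 0.0290.
Q is then a monomial in u, q:
δQ/Q = √((δu/u)² + (-1·δq/q)²) = √(0.000839 + 0.000265) = 0.0332

0.0332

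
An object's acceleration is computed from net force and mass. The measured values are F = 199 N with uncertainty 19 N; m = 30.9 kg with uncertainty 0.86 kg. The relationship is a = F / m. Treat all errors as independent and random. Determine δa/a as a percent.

9.95%

Since a is a product/quotient, work with relative uncertainties:
  (1·δF/F)² = (1×0.0955)² = 0.00912;  (-1·δm/m)² = (-1×0.0278)² = 0.000775
δa/a = √(0.00989) = 0.0995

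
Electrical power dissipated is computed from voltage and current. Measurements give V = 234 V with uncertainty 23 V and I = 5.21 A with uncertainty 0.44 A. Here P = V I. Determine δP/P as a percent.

Relative error in a monomial: (δP/P)² = Σ (nᵢ · δxᵢ/xᵢ)².
  (1·δV/V)² = (1×0.0983)² = 0.00966;  (1·δI/I)² = (1×0.0845)² = 0.00713
δP/P = √(0.0168) = 0.130

13.0%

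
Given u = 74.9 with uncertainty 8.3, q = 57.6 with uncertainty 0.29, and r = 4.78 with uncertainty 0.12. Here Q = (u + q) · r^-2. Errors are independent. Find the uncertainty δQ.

Let w = u + q = 132. δw = √(δu² + δq²) = √(68.9 + 0.0841) = 8.31, so δw/w = 0.0627.
Q is then a monomial in w, r:
δQ/Q = √((δw/w)² + (-2·δr/r)²) = √(0.00393 + 0.00252) = 0.0803
Q = 5.80, so δQ = 0.0803 × 5.80 = 0.466.

0.466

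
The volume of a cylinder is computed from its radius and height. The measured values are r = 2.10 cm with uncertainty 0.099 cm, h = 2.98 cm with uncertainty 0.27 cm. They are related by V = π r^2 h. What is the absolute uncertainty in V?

Products/powers → add relative errors in quadrature, weighted by exponent:
  (2·δr/r)² = (2×0.0471)² = 0.00889;  (1·δh/h)² = (1×0.0906)² = 0.00821
δV/V = √(0.0171) = 0.131
V = 41.3 cm^3, so δV = 0.131 × 41.3 = 5.40 cm^3.

5.40 cm^3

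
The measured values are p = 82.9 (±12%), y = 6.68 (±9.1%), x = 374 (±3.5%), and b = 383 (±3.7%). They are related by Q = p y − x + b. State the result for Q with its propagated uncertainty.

Let w = p·y = 554. δw/w = √((1·δp/p)² + (1·δy/y)²) = √(0.0144 + 0.00828) = 0.151, so δw = 83.4.
Q = w − x + b: δQ = √(δw² + δx² + δb²) = √(6960 + 171 + 201) = 85.6
Q = 563.

563 ± 85.6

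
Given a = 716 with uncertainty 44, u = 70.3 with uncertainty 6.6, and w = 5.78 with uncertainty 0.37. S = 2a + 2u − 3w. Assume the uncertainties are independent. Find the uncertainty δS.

S is a linear combination, so absolute uncertainties add in quadrature:
  (2·δa)² = 7740;  (2·δu)² = 174;  (3·δw)² = 1.23
δS = √(7920) = 89.0

89.0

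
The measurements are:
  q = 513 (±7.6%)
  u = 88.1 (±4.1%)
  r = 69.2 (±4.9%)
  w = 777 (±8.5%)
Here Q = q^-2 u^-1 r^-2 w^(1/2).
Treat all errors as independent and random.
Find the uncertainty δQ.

Each factor contributes (exponent × relative error)² to (δQ/Q)²:
  (-2·δq/q)² = (-2×0.0760)² = 0.0231;  (-1·δu/u)² = (-1×0.0410)² = 0.00168;  (-2·δr/r)² = (-2×0.0490)² = 0.00960;  (½·δw/w)² = (0.5×0.0850)² = 0.00181
δQ/Q = √(0.0362) = 0.190
Q = 2.51e-10, so δQ = 0.190 × 2.51e-10 = 4.78e-11.

4.78e-11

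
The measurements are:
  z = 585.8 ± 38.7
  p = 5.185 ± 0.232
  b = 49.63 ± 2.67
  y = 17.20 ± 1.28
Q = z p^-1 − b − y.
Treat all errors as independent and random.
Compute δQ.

9.49

Let w = z·p^-1 = 113.0. δw/w = √((1·δz/z)² + (-1·δp/p)²) = √(0.00436 + 0.00200) = 0.0798, so δw = 9.01.
Q = w − b − y: δQ = √(δw² + δb² + δy²) = √(81.3 + 7.13 + 1.64) = 9.49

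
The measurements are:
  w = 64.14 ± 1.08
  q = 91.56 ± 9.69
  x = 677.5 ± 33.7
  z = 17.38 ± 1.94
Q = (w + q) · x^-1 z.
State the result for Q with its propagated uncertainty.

3.994 ± 0.548

Let u = w + q = 155.7. δu = √(δw² + δq²) = √(1.17 + 93.9) = 9.75, so δu/u = 0.0626.
Q is then a monomial in u, x, z:
δQ/Q = √((δu/u)² + (-1·δx/x)² + (1·δz/z)²) = √(0.00392 + 0.00247 + 0.0125) = 0.137
Q = 3.994, so δQ = 0.137 × 3.994 = 0.548.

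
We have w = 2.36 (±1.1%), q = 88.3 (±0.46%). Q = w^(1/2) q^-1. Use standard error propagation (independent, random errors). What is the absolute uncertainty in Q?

Products/powers → add relative errors in quadrature, weighted by exponent:
  (½·δw/w)² = (0.5×0.0110)² = 3.03e-05;  (-1·δq/q)² = (-1×0.00460)² = 2.12e-05
δQ/Q = √(5.14e-05) = 0.00717
Q = 0.0174, so δQ = 0.00717 × 0.0174 = 0.000125.

0.000125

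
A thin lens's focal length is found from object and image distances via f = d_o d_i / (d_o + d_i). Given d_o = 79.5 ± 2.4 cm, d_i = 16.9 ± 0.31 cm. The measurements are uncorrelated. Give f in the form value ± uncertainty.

∂f/∂d_o = (d_i/(d_o+d_i))² = 0.0307;  ∂f/∂d_i = (d_o/(d_o+d_i))² = 0.680
δf = √((∂f/∂d_o · δd_o)² + (∂f/∂d_i · δd_i)²) = √(0.00544 + 0.0445) = 0.223 cm
f = 13.9 cm.

13.9 ± 0.223 cm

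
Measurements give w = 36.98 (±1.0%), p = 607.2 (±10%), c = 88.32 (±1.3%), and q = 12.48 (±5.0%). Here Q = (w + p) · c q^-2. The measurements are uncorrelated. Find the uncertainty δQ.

50.4

Let u = w + p = 644.2. δu = √(δw² + δp²) = √(0.137 + 3690) = 60.7, so δu/u = 0.0943.
Q is then a monomial in u, c, q:
δQ/Q = √((δu/u)² + (1·δc/c)² + (-2·δq/q)²) = √(0.00889 + 0.000169 + 0.0100) = 0.138
Q = 365.3, so δQ = 0.138 × 365.3 = 50.4.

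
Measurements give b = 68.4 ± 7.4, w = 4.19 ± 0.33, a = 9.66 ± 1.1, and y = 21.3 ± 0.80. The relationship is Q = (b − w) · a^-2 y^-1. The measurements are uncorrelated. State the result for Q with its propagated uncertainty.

Let u = b − w = 64.2. δu = √(δb² + δw²) = √(54.8 + 0.109) = 7.41, so δu/u = 0.115.
Q is then a monomial in u, a, y:
δQ/Q = √((δu/u)² + (-2·δa/a)² + (-1·δy/y)²) = √(0.0133 + 0.0519 + 0.00141) = 0.258
Q = 0.0323, so δQ = 0.258 × 0.0323 = 0.00834.

0.0323 ± 0.00834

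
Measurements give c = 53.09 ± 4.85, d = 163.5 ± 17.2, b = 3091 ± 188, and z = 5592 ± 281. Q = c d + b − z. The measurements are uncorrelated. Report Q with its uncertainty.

6179 ± 1260

Let p = c·d = 8680. δp/p = √((1·δc/c)² + (1·δd/d)²) = √(0.00835 + 0.0111) = 0.139, so δp = 1210.
Q = p + b − z: δQ = √(δp² + δb² + δz²) = √(1.46e+06 + 35300 + 79000) = 1260
Q = 6179.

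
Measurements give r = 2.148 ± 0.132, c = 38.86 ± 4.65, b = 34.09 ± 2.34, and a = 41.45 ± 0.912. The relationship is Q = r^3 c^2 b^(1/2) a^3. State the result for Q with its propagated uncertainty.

Each factor contributes (exponent × relative error)² to (δQ/Q)²:
  (3·δr/r)² = (3×0.0615)² = 0.0340;  (2·δc/c)² = (2×0.120)² = 0.0573;  (½·δb/b)² = (0.5×0.0686)² = 0.00118;  (3·δa/a)² = (3×0.0220)² = 0.00436
δQ/Q = √(0.0968) = 0.311
Q = 6.223e+09, so δQ = 0.311 × 6.223e+09 = 1.94e+09.

(6.223 ± 1.94) × 10^9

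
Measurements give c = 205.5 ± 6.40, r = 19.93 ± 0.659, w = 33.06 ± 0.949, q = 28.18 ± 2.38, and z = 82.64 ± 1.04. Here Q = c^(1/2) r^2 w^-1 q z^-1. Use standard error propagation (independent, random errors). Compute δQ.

For a monomial Q ∝ c^(1/2), r^2, w^-1, q, z^-1, fractional errors add in quadrature:
  (½·δc/c)² = (0.5×0.0311)² = 0.000242;  (2·δr/r)² = (2×0.0331)² = 0.00437;  (-1·δw/w)² = (-1×0.0287)² = 0.000824;  (1·δq/q)² = (1×0.0845)² = 0.00713;  (-1·δz/z)² = (-1×0.0126)² = 0.000158
δQ/Q = √(0.0127) = 0.113
Q = 58.73, so δQ = 0.113 × 58.73 = 6.63.

6.63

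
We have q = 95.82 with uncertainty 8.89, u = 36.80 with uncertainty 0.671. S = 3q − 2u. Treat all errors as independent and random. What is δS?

For a sum/difference, combine absolute errors in quadrature:
  (3·δq)² = 711;  (2·δu)² = 1.80
δS = √(713) = 26.7

26.7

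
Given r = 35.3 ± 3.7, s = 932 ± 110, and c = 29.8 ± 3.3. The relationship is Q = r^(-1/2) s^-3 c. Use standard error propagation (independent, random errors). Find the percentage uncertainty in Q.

Since Q is a product/quotient, work with relative uncertainties:
  (−½·δr/r)² = (-0.5×0.105)² = 0.00275;  (-3·δs/s)² = (-3×0.118)² = 0.125;  (1·δc/c)² = (1×0.111)² = 0.0123
δQ/Q = √(0.140) = 0.375

37.5%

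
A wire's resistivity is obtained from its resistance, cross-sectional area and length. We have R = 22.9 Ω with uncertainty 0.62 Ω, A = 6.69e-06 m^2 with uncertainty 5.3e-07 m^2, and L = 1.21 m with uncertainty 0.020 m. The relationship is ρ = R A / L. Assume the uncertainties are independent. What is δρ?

1.08e-05 Ω·m

Products/powers → add relative errors in quadrature, weighted by exponent:
  (1·δR/R)² = (1×0.0271)² = 0.000733;  (1·δA/A)² = (1×0.0792)² = 0.00628;  (-1·δL/L)² = (-1×0.0165)² = 0.000273
δρ/ρ = √(0.00728) = 0.0853
ρ = 0.000127 Ω·m, so δρ = 0.0853 × 0.000127 = 1.08e-05 Ω·m.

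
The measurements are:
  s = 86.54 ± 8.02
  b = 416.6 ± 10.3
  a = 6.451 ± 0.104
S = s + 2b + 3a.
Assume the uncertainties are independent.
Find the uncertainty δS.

22.1

S is a linear combination, so absolute uncertainties add in quadrature:
  (δs)² = 64.3;  (2·δb)² = 424;  (3·δa)² = 0.0973
δS = √(489) = 22.1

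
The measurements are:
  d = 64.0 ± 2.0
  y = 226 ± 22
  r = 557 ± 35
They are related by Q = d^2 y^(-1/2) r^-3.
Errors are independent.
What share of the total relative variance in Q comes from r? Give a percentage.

(δQ/Q)² = (2·δd/d)² + (−½·δy/y)² + (-3·δr/r)²
  d term: (2×0.0312)² = 0.00391
  y term: (-0.5×0.0973)² = 0.00237
  r term: (-3×0.0628)² = 0.0355
Total = 0.0418. Share from r = 0.0355/0.0418 = 0.850.

85.0%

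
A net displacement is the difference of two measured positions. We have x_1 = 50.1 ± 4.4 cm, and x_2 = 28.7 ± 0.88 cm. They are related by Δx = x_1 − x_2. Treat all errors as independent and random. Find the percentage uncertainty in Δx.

Δx is a linear combination, so absolute uncertainties add in quadrature:
  (δx_1)² = 19.4;  (δx_2)² = 0.774
δΔx = √(20.1) = 4.49 cm
Δx = 21.4 cm, so δΔx/Δx = 4.49/21.4 = 0.210.

21.0%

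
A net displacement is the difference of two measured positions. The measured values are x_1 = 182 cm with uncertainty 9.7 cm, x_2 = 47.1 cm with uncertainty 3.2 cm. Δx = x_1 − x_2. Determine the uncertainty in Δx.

For a sum/difference, combine absolute errors in quadrature:
  (δx_1)² = 94.1;  (δx_2)² = 10.2
δΔx = √(104) = 10.2 cm

10.2 cm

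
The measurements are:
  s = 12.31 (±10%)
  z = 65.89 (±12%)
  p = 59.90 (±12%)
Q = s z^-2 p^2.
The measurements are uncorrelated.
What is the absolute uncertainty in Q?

Relative error in a monomial: (δQ/Q)² = Σ (nᵢ · δxᵢ/xᵢ)².
  (1·δs/s)² = (1×0.100)² = 0.0100;  (-2·δz/z)² = (-2×0.120)² = 0.0576;  (2·δp/p)² = (2×0.120)² = 0.0576
δQ/Q = √(0.125) = 0.354
Q = 10.17, so δQ = 0.354 × 10.17 = 3.60.

3.60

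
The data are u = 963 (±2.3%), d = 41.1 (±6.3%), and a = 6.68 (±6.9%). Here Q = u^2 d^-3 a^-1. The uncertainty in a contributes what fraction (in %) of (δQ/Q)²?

11.2%

(δQ/Q)² = (2·δu/u)² + (-3·δd/d)² + (-1·δa/a)²
  u term: (2×0.0230)² = 0.00212
  d term: (-3×0.0630)² = 0.0357
  a term: (-1×0.0690)² = 0.00476
Total = 0.0426. Share from a = 0.00476/0.0426 = 0.112.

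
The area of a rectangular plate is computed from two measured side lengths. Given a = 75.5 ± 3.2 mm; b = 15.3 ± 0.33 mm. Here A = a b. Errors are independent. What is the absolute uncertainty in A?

Products/powers → add relative errors in quadrature, weighted by exponent:
  (1·δa/a)² = (1×0.0424)² = 0.00180;  (1·δb/b)² = (1×0.0216)² = 0.000465
δA/A = √(0.00226) = 0.0476
A = 1160 mm^2, so δA = 0.0476 × 1160 = 54.9 mm^2.

54.9 mm^2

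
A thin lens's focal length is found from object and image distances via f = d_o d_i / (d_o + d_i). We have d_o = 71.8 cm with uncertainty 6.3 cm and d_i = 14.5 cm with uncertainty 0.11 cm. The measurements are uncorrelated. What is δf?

0.193 cm

∂f/∂d_o = (d_i/(d_o+d_i))² = 0.0282;  ∂f/∂d_i = (d_o/(d_o+d_i))² = 0.692
δf = √((∂f/∂d_o · δd_o)² + (∂f/∂d_i · δd_i)²) = √(0.0316 + 0.00580) = 0.193 cm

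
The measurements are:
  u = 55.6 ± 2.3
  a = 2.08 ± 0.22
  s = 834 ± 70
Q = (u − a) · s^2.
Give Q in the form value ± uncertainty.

(3.72 ± 0.645) × 10^7

Let w = u − a = 53.5. δw = √(δu² + δa²) = √(5.29 + 0.0484) = 2.31, so δw/w = 0.0432.
Q is then a monomial in w, s:
δQ/Q = √((δw/w)² + (2·δs/s)²) = √(0.00186 + 0.0282) = 0.173
Q = 3.72e+07, so δQ = 0.173 × 3.72e+07 = 6.45e+06.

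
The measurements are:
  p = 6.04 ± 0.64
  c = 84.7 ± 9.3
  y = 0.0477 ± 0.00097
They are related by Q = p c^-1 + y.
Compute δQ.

0.0109

Let w = p·c^-1 = 0.0713. δw/w = √((1·δp/p)² + (-1·δc/c)²) = √(0.0112 + 0.0121) = 0.153, so δw = 0.0109.
Q = w + y: δQ = √(δw² + δy²) = √(0.000118 + 9.41e-07) = 0.0109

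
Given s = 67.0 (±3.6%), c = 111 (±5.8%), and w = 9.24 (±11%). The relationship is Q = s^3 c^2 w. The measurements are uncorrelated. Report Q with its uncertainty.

For a monomial Q ∝ s^3, c^2, w, fractional errors add in quadrature:
  (3·δs/s)² = (3×0.0360)² = 0.0117;  (2·δc/c)² = (2×0.0580)² = 0.0135;  (1·δw/w)² = (1×0.110)² = 0.0121
δQ/Q = √(0.0372) = 0.193
Q = 3.42e+10, so δQ = 0.193 × 3.42e+10 = 6.61e+09.

(3.42 ± 0.661) × 10^10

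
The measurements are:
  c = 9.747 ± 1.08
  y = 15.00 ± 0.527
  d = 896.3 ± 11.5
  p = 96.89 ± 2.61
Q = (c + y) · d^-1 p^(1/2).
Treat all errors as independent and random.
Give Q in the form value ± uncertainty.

0.2718 ± 0.0141

Let u = c + y = 24.75. δu = √(δc² + δy²) = √(1.17 + 0.278) = 1.20, so δu/u = 0.0486.
Q is then a monomial in u, d, p:
δQ/Q = √((δu/u)² + (-1·δd/d)² + (½·δp/p)²) = √(0.00236 + 0.000165 + 0.000181) = 0.0520
Q = 0.2718, so δQ = 0.0520 × 0.2718 = 0.0141.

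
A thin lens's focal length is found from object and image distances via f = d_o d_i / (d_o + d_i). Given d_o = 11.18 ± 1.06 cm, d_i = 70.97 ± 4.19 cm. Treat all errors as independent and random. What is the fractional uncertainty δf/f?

∂f/∂d_o = (d_i/(d_o+d_i))² = 0.746;  ∂f/∂d_i = (d_o/(d_o+d_i))² = 0.0185
δf = √((∂f/∂d_o · δd_o)² + (∂f/∂d_i · δd_i)²) = √(0.626 + 0.00602) = 0.795 cm
f = 9.658 cm, so δf/f = 0.795/9.658 = 0.0823.

0.0823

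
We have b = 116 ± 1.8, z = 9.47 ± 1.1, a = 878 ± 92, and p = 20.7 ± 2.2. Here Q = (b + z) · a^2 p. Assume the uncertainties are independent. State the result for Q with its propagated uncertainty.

(2.00 ± 0.472) × 10^9

Let u = b + z = 125. δu = √(δb² + δz²) = √(3.24 + 1.21) = 2.11, so δu/u = 0.0168.
Q is then a monomial in u, a, p:
δQ/Q = √((δu/u)² + (2·δa/a)² + (1·δp/p)²) = √(0.000283 + 0.0439 + 0.0113) = 0.236
Q = 2e+09, so δQ = 0.236 × 2e+09 = 4.72e+08.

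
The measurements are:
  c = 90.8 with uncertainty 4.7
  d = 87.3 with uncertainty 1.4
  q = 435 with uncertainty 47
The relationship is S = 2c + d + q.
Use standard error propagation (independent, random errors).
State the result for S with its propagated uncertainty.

S is a linear combination, so absolute uncertainties add in quadrature:
  (2·δc)² = 88.4;  (δd)² = 1.96;  (δq)² = 2210
δS = √(2300) = 48.0
S = 704.

704 ± 48.0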